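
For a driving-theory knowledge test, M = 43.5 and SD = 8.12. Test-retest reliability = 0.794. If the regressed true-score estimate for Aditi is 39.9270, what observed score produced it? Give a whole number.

T̂ = ρX + (1 − ρ)μ  ⇒  X = (T̂ − (1 − ρ)μ) / ρ
X = (39.9270 − 0.206 × 43.5) / 0.794 = (39.9270 − 8.9610) / 0.794 = 30.9660 / 0.794 = 39.00

39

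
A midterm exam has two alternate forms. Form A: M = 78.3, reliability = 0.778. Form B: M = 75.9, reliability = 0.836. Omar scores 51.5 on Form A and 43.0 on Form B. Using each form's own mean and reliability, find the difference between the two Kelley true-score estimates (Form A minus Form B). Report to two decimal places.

T̂_A = 0.778(51.5) + 0.222(78.3) = 57.4496
T̂_B = 0.836(43.0) + 0.164(75.9) = 48.3956
T̂_A − T̂_B = 9.0540

9.05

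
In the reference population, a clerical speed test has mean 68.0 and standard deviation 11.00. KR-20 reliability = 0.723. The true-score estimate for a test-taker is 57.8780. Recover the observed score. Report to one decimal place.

54.0

T̂ = ρX + (1 − ρ)μ  ⇒  X = (T̂ − (1 − ρ)μ) / ρ
X = (57.8780 − 0.277 × 68.0) / 0.723 = (57.8780 − 18.8360) / 0.723 = 39.0420 / 0.723 = 54.000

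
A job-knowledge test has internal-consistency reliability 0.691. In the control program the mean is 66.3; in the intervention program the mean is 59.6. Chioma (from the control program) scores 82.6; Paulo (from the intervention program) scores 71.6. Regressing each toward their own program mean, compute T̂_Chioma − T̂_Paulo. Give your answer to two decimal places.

T̂_Chioma = 0.691(82.6) + 0.309(66.3) = 77.5633
T̂_Paulo = 0.691(71.6) + 0.309(59.6) = 67.8920
Difference = 77.5633 − 67.8920 = 9.6713

9.67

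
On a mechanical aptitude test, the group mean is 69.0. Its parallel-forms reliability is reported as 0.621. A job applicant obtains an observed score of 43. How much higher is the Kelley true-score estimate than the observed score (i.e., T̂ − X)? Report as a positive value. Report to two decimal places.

9.85

Kelley's formula gives T̂ = 0.621·43 + 0.379·69.0 = 26.703 + 26.1510 = 52.8540.
T̂ − X = 52.854 − 43 = 9.854 → 9.85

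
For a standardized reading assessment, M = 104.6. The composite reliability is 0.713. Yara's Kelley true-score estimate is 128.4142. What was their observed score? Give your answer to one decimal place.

138.0

T̂ = ρX + (1 − ρ)μ  ⇒  X = (T̂ − (1 − ρ)μ) / ρ
X = (128.4142 − 0.287 × 104.6) / 0.713 = (128.4142 − 30.0202) / 0.713 = 98.3940 / 0.713 = 138.000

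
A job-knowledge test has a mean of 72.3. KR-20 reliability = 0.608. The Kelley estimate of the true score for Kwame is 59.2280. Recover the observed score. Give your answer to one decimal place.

T̂ = ρX + (1 − ρ)μ  ⇒  X = (T̂ − (1 − ρ)μ) / ρ
X = (59.2280 − 0.392 × 72.3) / 0.608 = (59.2280 − 28.3416) / 0.608 = 30.8864 / 0.608 = 50.800

50.8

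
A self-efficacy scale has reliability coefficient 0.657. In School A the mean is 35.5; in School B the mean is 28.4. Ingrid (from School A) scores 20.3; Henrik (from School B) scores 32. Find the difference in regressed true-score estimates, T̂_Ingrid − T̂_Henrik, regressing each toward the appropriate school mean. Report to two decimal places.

-5.25

T̂_Ingrid = 0.657(20.3) + 0.343(35.5) = 25.5136
T̂_Henrik = 0.657(32) + 0.343(28.4) = 30.7652
Difference = 25.5136 − 30.7652 = -5.2516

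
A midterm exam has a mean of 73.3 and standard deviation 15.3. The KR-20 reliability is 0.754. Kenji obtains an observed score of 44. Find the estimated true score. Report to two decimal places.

T̂ = 0.754(44) + 0.246(73.3) = 33.176 + 18.0318 = 51.208 → 51.21

51.21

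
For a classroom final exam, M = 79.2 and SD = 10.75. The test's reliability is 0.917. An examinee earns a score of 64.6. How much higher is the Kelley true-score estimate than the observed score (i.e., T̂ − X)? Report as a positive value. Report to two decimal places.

1.21

Weight the observed score by reliability and the mean by (1 − reliability): T̂ = 0.917·64.6 + 0.083·79.2 = 59.2382 + 6.5736 = 65.8118.
T̂ − X = 65.812 − 64.6 = 1.212 → 1.21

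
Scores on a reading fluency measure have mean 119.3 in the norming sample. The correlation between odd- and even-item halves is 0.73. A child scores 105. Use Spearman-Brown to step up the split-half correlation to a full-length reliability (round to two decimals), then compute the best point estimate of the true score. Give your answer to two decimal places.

107.29

Spearman-Brown: ρ = 2r/(1 + r) = 2(0.73)/(1 + 0.73) = 1.460/1.73 = 0.8439 → 0.84
T̂ = 0.84(105) + 0.16(119.3) = 88.20 + 19.088 = 107.288 → 107.29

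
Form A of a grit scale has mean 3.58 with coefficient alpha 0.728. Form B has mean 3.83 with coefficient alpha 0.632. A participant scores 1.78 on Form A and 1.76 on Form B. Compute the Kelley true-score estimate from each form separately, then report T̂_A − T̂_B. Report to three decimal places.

-0.252

T̂_A = 0.728(1.78) + 0.272(3.58) = 2.26960
T̂_B = 0.632(1.76) + 0.368(3.83) = 2.52176
T̂_A − T̂_B = -0.25216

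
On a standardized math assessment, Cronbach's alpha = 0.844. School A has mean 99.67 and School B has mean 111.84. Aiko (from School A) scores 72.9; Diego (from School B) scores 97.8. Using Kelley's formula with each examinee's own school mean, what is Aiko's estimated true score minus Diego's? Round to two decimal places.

-22.91

T̂_Aiko = 0.844(72.9) + 0.156(99.67) = 77.0761
T̂_Diego = 0.844(97.8) + 0.156(111.84) = 99.9902
Difference = 77.0761 − 99.9902 = -22.9141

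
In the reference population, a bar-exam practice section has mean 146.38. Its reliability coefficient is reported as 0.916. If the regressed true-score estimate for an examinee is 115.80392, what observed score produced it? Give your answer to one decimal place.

T̂ = ρX + (1 − ρ)μ  ⇒  X = (T̂ − (1 − ρ)μ) / ρ
X = (115.80392 − 0.084 × 146.38) / 0.916 = (115.80392 − 12.29592) / 0.916 = 103.50800 / 0.916 = 113.000

113.0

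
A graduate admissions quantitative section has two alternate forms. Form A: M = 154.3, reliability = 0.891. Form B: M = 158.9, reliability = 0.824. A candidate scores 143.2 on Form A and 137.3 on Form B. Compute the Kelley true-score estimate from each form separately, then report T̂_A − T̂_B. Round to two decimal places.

3.31

T̂_A = 0.891(143.2) + 0.109(154.3) = 144.4099
T̂_B = 0.824(137.3) + 0.176(158.9) = 141.1016
T̂_A − T̂_B = 3.3083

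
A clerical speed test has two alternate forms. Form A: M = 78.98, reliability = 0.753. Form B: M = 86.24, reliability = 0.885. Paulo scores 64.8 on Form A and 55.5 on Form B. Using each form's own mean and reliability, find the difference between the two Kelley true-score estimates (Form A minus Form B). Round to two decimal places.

9.27

T̂_A = 0.753(64.8) + 0.247(78.98) = 68.3025
T̂_B = 0.885(55.5) + 0.115(86.24) = 59.0351
T̂_A − T̂_B = 9.2674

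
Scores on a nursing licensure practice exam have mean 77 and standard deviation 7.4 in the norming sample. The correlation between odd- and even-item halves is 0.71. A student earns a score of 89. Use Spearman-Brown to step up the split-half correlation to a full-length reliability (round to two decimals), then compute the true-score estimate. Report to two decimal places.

86.96

Spearman-Brown: ρ = 2r/(1 + r) = 2(0.71)/(1 + 0.71) = 1.420/1.71 = 0.8304 → 0.83
T̂ = 0.83(89) + 0.17(77) = 73.87 + 13.09 = 86.960 → 86.96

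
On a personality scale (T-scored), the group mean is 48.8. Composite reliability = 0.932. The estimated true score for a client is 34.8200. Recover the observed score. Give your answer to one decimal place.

33.8

T̂ = ρX + (1 − ρ)μ  ⇒  X = (T̂ − (1 − ρ)μ) / ρ
X = (34.8200 − 0.068 × 48.8) / 0.932 = (34.8200 − 3.3184) / 0.932 = 31.5016 / 0.932 = 33.800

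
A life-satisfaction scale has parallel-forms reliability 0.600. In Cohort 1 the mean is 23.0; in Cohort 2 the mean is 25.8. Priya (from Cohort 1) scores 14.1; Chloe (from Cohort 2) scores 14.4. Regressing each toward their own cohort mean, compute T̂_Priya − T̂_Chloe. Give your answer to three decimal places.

-1.300

T̂_Priya = 0.600(14.1) + 0.400(23.0) = 17.66000
T̂_Chloe = 0.600(14.4) + 0.400(25.8) = 18.96000
Difference = 17.66000 − 18.96000 = -1.30000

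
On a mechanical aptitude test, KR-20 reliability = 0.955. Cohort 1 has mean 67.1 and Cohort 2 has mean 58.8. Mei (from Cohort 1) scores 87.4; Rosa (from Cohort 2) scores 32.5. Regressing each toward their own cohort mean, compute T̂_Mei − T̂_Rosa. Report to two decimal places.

T̂_Mei = 0.955(87.4) + 0.045(67.1) = 86.4865
T̂_Rosa = 0.955(32.5) + 0.045(58.8) = 33.6835
Difference = 86.4865 − 33.6835 = 52.8030

52.80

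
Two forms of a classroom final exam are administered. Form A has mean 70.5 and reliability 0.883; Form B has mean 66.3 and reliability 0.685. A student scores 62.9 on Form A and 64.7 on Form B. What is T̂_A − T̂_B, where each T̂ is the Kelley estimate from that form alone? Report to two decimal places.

-1.41

T̂_A = 0.883(62.9) + 0.117(70.5) = 63.7892
T̂_B = 0.685(64.7) + 0.315(66.3) = 65.2040
T̂_A − T̂_B = -1.4148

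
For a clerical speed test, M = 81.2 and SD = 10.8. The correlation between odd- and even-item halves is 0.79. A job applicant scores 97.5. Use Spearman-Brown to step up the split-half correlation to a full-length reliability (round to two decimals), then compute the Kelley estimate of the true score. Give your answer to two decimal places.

95.54

Spearman-Brown: ρ = 2r/(1 + r) = 2(0.79)/(1 + 0.79) = 1.580/1.79 = 0.8827 → 0.88
Regress the observed score toward the mean by the unreliability: T̂ = 0.88·97.5 + 0.12·81.2 = 85.800 + 9.744 = 95.544.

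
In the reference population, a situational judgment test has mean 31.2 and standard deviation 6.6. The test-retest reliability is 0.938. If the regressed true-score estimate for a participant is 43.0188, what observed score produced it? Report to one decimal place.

T̂ = ρX + (1 − ρ)μ  ⇒  X = (T̂ − (1 − ρ)μ) / ρ
X = (43.0188 − 0.062 × 31.2) / 0.938 = (43.0188 − 1.9344) / 0.938 = 41.0844 / 0.938 = 43.800

43.8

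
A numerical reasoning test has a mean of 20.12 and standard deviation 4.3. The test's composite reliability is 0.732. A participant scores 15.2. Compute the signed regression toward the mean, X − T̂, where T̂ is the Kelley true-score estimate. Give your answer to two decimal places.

-1.32

T̂ = 0.732(15.2) + 0.268(20.12) = 11.1264 + 5.39216 = 16.5186 → 16.519
X − T̂ = 15.2 − 16.519 = -1.319 → -1.32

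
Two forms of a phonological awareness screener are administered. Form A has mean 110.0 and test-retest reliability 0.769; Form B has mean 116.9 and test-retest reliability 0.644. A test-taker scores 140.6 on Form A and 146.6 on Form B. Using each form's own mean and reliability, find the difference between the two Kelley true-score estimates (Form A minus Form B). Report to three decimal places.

T̂_A = 0.769(140.6) + 0.231(110.0) = 133.53140
T̂_B = 0.644(146.6) + 0.356(116.9) = 136.02680
T̂_A − T̂_B = -2.49540

-2.495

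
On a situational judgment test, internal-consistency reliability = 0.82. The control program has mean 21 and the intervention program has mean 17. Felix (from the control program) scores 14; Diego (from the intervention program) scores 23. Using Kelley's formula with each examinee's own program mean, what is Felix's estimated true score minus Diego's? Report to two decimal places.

-6.66

T̂_Felix = 0.82(14) + 0.18(21) = 15.2600
T̂_Diego = 0.82(23) + 0.18(17) = 21.9200
Difference = 15.2600 − 21.9200 = -6.6600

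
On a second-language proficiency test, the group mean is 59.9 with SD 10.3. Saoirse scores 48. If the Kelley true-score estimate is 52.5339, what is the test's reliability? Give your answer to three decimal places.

0.619

T̂ = ρX + (1 − ρ)μ  ⇒  T̂ − μ = ρ(X − μ)
ρ = (T̂ − μ)/(X − μ) = (52.5339 − 59.9) / (48 − 59.9) = -7.3661 / -11.9 = 0.61900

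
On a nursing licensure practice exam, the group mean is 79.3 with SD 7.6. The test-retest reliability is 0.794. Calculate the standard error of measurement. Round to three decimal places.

3.449

SEM = SD · √(1 − ρ) = 7.6 × √0.206 = 7.6 × 0.4539 = 3.4494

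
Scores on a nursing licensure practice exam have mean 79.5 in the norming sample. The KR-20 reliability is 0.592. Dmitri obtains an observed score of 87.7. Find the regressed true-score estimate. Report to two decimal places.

84.35

T̂ = 0.592(87.7) + 0.408(79.5) = 51.9184 + 32.4360 = 84.354 → 84.35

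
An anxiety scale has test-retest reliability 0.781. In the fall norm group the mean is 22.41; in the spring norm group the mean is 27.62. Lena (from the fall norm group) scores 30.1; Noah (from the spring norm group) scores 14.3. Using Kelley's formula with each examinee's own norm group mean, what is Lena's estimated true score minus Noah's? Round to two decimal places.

11.20

T̂_Lena = 0.781(30.1) + 0.219(22.41) = 28.4159
T̂_Noah = 0.781(14.3) + 0.219(27.62) = 17.2171
Difference = 28.4159 − 17.2171 = 11.1988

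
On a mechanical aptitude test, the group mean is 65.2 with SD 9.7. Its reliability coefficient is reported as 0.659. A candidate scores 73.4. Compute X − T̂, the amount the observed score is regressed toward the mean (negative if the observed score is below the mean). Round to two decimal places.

2.80

T̂ = 0.659(73.4) + 0.341(65.2) = 48.3706 + 22.2332 = 70.6038 → 70.604
X − T̂ = 73.4 − 70.604 = 2.796 → 2.80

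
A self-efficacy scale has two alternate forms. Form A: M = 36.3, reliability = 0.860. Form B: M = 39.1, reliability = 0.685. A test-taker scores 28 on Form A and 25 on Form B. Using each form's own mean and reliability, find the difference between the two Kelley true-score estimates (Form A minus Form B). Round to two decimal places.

T̂_A = 0.860(28) + 0.140(36.3) = 29.1620
T̂_B = 0.685(25) + 0.315(39.1) = 29.4415
T̂_A − T̂_B = -0.2795

-0.28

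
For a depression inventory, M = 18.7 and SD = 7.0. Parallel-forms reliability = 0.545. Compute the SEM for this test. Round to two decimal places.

4.72

SEM = SD · √(1 − ρ) = 7.0 × √0.455 = 7.0 × 0.6745 = 4.722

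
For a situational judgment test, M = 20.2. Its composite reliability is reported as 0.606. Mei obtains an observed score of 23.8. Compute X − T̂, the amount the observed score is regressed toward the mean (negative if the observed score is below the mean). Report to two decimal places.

1.42

T̂ = 0.606(23.8) + 0.394(20.2) = 14.4228 + 7.9588 = 22.3816 → 22.382
X − T̂ = 23.8 − 22.382 = 1.418 → 1.42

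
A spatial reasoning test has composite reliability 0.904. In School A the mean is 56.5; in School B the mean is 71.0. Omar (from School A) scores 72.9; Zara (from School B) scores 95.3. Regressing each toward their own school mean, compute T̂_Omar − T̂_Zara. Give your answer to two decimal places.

-21.64

T̂_Omar = 0.904(72.9) + 0.096(56.5) = 71.3256
T̂_Zara = 0.904(95.3) + 0.096(71.0) = 92.9672
Difference = 71.3256 − 92.9672 = -21.6416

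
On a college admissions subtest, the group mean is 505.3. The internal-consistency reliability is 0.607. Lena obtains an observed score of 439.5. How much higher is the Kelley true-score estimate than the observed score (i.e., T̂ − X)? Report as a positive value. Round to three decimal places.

25.859

T̂ = 0.607(439.5) + 0.393(505.3) = 266.7765 + 198.5829 = 465.35940 → 465.3594
T̂ − X = 465.3594 − 439.5 = 25.8594 → 25.859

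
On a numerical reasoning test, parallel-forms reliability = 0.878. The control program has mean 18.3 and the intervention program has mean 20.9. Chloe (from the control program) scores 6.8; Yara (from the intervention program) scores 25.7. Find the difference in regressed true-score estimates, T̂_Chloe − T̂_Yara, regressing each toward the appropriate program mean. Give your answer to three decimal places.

-16.911

T̂_Chloe = 0.878(6.8) + 0.122(18.3) = 8.20300
T̂_Yara = 0.878(25.7) + 0.122(20.9) = 25.11440
Difference = 8.20300 − 25.11440 = -16.91140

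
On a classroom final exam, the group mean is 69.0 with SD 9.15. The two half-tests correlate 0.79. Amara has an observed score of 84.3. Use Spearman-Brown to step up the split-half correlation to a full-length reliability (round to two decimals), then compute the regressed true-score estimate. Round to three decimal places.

Spearman-Brown: ρ = 2r/(1 + r) = 2(0.79)/(1 + 0.79) = 1.580/1.79 = 0.8827 → 0.88
T̂ = 0.88(84.3) + 0.12(69.0) = 74.184 + 8.280 = 82.4640 → 82.464

82.464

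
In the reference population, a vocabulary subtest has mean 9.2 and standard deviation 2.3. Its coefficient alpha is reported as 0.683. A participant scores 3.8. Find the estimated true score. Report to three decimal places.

Kelley's formula gives T̂ = 0.683·3.8 + 0.317·9.2 = 2.5954 + 2.9164 = 5.5118.

5.512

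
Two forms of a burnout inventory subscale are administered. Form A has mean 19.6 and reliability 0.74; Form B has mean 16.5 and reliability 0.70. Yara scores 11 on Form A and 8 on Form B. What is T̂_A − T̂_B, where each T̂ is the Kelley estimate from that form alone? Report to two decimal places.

2.69

T̂_A = 0.74(11) + 0.26(19.6) = 13.2360
T̂_B = 0.70(8) + 0.30(16.5) = 10.5500
T̂_A − T̂_B = 2.6860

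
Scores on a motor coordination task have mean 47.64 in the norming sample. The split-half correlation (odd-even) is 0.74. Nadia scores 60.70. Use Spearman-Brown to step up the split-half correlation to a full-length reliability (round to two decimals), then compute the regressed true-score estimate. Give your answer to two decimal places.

58.74

Spearman-Brown: ρ = 2r/(1 + r) = 2(0.74)/(1 + 0.74) = 1.480/1.74 = 0.8506 → 0.85
T̂ = ρX + (1 − ρ)μ
  = 0.85 × 60.70 + 0.15 × 47.64
  = 51.5950 + 7.1460
  = 58.741
  ≈ 58.74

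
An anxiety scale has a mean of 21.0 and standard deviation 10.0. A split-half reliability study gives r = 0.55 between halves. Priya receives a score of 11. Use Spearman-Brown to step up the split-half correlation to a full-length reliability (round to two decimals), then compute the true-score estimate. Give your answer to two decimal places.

13.90

Spearman-Brown: ρ = 2r/(1 + r) = 2(0.55)/(1 + 0.55) = 1.100/1.55 = 0.7097 → 0.71
T̂ = 0.71(11) + 0.29(21.0) = 7.81 + 6.090 = 13.900 → 13.90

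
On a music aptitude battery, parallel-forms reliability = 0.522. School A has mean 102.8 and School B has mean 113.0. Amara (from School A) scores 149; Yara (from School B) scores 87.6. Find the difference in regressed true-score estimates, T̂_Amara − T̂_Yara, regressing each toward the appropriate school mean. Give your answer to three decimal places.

T̂_Amara = 0.522(149) + 0.478(102.8) = 126.91640
T̂_Yara = 0.522(87.6) + 0.478(113.0) = 99.74120
Difference = 126.91640 − 99.74120 = 27.17520

27.175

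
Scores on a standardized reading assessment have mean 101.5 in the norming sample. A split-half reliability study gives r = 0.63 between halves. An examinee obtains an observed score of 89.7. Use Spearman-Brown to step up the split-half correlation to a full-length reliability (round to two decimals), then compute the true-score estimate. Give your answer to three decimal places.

92.414

Spearman-Brown: ρ = 2r/(1 + r) = 2(0.63)/(1 + 0.63) = 1.260/1.63 = 0.7730 → 0.77
T̂ = ρX + (1 − ρ)μ
  = 0.77 × 89.7 + 0.23 × 101.5
  = 69.069 + 23.345
  = 92.4140
  ≈ 92.414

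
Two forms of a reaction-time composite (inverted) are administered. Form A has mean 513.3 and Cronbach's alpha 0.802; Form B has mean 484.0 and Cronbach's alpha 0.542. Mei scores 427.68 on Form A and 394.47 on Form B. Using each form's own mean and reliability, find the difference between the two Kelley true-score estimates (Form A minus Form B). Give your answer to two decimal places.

T̂_A = 0.802(427.68) + 0.198(513.3) = 444.6328
T̂_B = 0.542(394.47) + 0.458(484.0) = 435.4747
T̂_A − T̂_B = 9.1580

9.16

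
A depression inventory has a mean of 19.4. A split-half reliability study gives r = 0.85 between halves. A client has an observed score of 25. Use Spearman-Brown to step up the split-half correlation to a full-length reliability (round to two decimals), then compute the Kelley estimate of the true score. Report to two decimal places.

Spearman-Brown: ρ = 2r/(1 + r) = 2(0.85)/(1 + 0.85) = 1.700/1.85 = 0.9189 → 0.92
Regress the observed score toward the mean by the unreliability: T̂ = 0.92·25 + 0.08·19.4 = 23.00 + 1.552 = 24.552.

24.55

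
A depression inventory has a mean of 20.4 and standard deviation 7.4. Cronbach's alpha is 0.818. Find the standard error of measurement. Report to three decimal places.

SEM = SD · √(1 − ρ) = 7.4 × √0.182 = 7.4 × 0.4266 = 3.1569

3.157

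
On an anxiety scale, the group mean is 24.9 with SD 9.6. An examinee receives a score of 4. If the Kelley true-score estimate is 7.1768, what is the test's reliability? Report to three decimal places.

0.848

T̂ = ρX + (1 − ρ)μ  ⇒  T̂ − μ = ρ(X − μ)
ρ = (T̂ − μ)/(X − μ) = (7.1768 − 24.9) / (4 − 24.9) = -17.7232 / -20.9 = 0.84800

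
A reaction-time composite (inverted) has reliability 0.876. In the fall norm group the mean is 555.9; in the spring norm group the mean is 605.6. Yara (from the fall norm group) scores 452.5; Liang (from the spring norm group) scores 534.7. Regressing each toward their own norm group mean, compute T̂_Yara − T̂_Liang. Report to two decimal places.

T̂_Yara = 0.876(452.5) + 0.124(555.9) = 465.3216
T̂_Liang = 0.876(534.7) + 0.124(605.6) = 543.4916
Difference = 465.3216 − 543.4916 = -78.1700

-78.17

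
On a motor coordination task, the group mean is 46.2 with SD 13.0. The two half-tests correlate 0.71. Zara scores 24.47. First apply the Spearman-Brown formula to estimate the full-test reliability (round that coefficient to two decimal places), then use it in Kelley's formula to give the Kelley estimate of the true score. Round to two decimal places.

28.16

Spearman-Brown: ρ = 2r/(1 + r) = 2(0.71)/(1 + 0.71) = 1.420/1.71 = 0.8304 → 0.83
T̂ = 0.83(24.47) + 0.17(46.2) = 20.3101 + 7.854 = 28.164 → 28.16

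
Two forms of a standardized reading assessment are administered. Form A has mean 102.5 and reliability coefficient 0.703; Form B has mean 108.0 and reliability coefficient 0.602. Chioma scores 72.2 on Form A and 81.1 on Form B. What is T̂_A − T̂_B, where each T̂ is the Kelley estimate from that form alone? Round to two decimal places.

-10.61

T̂_A = 0.703(72.2) + 0.297(102.5) = 81.1991
T̂_B = 0.602(81.1) + 0.398(108.0) = 91.8062
T̂_A − T̂_B = -10.6071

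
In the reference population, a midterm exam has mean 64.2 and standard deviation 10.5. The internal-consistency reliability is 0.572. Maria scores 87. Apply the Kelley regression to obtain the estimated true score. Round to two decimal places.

77.24

Kelley's formula gives T̂ = 0.572·87 + 0.428·64.2 = 49.764 + 27.4776 = 77.242.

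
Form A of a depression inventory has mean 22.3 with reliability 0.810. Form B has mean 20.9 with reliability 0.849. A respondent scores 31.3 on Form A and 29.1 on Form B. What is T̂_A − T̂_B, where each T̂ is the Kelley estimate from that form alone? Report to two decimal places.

T̂_A = 0.810(31.3) + 0.190(22.3) = 29.5900
T̂_B = 0.849(29.1) + 0.151(20.9) = 27.8618
T̂_A − T̂_B = 1.7282

1.73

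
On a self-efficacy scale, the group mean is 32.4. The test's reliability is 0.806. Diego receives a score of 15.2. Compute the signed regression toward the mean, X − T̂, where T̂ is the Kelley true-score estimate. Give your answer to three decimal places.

T̂ = ρX + (1 − ρ)μ
  = 0.806 × 15.2 + 0.194 × 32.4
  = 12.2512 + 6.2856
  = 18.53680
  ≈ 18.5368
X − T̂ = 15.2 − 18.5368 = -3.3368 → -3.337

-3.337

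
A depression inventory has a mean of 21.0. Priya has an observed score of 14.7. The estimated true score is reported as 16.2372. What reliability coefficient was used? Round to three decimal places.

0.756

T̂ = ρX + (1 − ρ)μ  ⇒  T̂ − μ = ρ(X − μ)
ρ = (T̂ − μ)/(X − μ) = (16.2372 − 21.0) / (14.7 − 21.0) = -4.7628 / -6.3 = 0.75600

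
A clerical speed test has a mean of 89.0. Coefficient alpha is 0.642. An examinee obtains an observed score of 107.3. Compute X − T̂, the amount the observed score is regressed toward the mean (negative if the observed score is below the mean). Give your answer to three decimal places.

6.551

T̂ = 0.642(107.3) + 0.358(89.0) = 68.8866 + 31.8620 = 100.74860 → 100.7486
X − T̂ = 107.3 − 100.7486 = 6.5514 → 6.551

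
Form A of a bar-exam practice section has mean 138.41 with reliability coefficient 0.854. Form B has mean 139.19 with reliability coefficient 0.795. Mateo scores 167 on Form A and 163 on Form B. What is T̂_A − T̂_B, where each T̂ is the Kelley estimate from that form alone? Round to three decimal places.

T̂_A = 0.854(167) + 0.146(138.41) = 162.82586
T̂_B = 0.795(163) + 0.205(139.19) = 158.11895
T̂_A − T̂_B = 4.70691

4.707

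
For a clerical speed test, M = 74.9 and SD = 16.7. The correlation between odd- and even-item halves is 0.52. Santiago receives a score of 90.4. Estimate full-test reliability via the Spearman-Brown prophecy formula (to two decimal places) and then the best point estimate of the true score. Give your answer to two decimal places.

85.44

Spearman-Brown: ρ = 2r/(1 + r) = 2(0.52)/(1 + 0.52) = 1.040/1.52 = 0.6842 → 0.68
Regress the observed score toward the mean by the unreliability: T̂ = 0.68·90.4 + 0.32·74.9 = 61.472 + 23.968 = 85.440.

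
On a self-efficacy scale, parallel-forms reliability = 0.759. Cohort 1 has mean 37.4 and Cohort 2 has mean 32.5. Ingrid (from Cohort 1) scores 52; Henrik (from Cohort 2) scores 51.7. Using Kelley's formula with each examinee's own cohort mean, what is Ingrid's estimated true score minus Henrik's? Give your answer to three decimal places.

T̂_Ingrid = 0.759(52) + 0.241(37.4) = 48.48140
T̂_Henrik = 0.759(51.7) + 0.241(32.5) = 47.07280
Difference = 48.48140 − 47.07280 = 1.40860

1.409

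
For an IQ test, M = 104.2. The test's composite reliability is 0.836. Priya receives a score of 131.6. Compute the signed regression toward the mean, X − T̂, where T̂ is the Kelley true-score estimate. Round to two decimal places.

T̂ = 0.836(131.6) + 0.164(104.2) = 110.0176 + 17.0888 = 127.1064 → 127.106
X − T̂ = 131.6 − 127.106 = 4.494 → 4.49

4.49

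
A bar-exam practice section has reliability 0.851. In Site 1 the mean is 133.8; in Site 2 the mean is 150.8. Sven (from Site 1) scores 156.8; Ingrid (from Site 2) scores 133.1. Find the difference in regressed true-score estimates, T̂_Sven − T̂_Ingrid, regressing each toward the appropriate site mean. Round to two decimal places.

T̂_Sven = 0.851(156.8) + 0.149(133.8) = 153.3730
T̂_Ingrid = 0.851(133.1) + 0.149(150.8) = 135.7373
Difference = 153.3730 − 135.7373 = 17.6357

17.64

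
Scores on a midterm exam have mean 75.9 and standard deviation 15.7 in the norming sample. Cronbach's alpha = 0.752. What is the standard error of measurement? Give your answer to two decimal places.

SEM = SD · √(1 − ρ) = 15.7 × √0.248 = 15.7 × 0.4980 = 7.819

7.82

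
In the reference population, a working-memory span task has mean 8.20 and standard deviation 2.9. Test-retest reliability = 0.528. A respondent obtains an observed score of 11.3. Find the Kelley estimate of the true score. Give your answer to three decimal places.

T̂ = ρX + (1 − ρ)μ
  = 0.528 × 11.3 + 0.472 × 8.20
  = 5.9664 + 3.87040
  = 9.8368
  ≈ 9.837

9.837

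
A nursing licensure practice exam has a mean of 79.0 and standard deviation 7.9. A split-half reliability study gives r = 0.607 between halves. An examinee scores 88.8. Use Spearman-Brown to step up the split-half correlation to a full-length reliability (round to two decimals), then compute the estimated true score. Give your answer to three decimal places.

Spearman-Brown: ρ = 2r/(1 + r) = 2(0.607)/(1 + 0.607) = 1.2140/1.607 = 0.7554 → 0.76
Kelley's formula gives T̂ = 0.76·88.8 + 0.24·79.0 = 67.488 + 18.960 = 86.4480.

86.448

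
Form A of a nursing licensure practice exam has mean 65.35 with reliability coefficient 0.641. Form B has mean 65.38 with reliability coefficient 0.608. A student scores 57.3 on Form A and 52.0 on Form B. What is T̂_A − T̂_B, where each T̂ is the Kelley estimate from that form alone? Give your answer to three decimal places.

T̂_A = 0.641(57.3) + 0.359(65.35) = 60.18995
T̂_B = 0.608(52.0) + 0.392(65.38) = 57.24496
T̂_A − T̂_B = 2.94499

2.945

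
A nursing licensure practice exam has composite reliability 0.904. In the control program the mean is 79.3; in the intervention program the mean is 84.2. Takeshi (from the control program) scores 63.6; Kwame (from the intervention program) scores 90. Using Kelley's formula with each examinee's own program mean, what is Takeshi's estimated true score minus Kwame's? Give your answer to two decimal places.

T̂_Takeshi = 0.904(63.6) + 0.096(79.3) = 65.1072
T̂_Kwame = 0.904(90) + 0.096(84.2) = 89.4432
Difference = 65.1072 − 89.4432 = -24.3360

-24.34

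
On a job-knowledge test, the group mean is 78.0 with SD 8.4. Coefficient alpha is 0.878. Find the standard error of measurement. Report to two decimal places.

2.93

SEM = SD · √(1 − ρ) = 8.4 × √0.122 = 8.4 × 0.3493 = 2.934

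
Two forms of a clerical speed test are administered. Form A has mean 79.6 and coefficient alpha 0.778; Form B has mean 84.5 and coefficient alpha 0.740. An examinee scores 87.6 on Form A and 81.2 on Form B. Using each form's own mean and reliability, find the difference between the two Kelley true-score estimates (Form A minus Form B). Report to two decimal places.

3.77

T̂_A = 0.778(87.6) + 0.222(79.6) = 85.8240
T̂_B = 0.740(81.2) + 0.260(84.5) = 82.0580
T̂_A − T̂_B = 3.7660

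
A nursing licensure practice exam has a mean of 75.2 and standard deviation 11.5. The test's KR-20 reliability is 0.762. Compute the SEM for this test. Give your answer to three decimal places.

SEM = SD · √(1 − ρ) = 11.5 × √0.238 = 11.5 × 0.4879 = 5.6103

5.610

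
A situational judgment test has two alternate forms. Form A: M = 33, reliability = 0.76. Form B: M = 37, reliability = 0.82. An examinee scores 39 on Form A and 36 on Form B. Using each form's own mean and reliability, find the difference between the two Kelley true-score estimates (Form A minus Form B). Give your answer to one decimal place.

T̂_A = 0.76(39) + 0.24(33) = 37.560
T̂_B = 0.82(36) + 0.18(37) = 36.180
T̂_A − T̂_B = 1.380

1.4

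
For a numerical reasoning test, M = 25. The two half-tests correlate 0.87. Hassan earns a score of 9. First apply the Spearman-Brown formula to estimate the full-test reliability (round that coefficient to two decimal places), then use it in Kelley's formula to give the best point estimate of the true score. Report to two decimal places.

10.12

Spearman-Brown: ρ = 2r/(1 + r) = 2(0.87)/(1 + 0.87) = 1.740/1.87 = 0.9305 → 0.93
T̂ = ρX + (1 − ρ)μ
  = 0.93 × 9 + 0.07 × 25
  = 8.37 + 1.75
  = 10.120
  ≈ 10.12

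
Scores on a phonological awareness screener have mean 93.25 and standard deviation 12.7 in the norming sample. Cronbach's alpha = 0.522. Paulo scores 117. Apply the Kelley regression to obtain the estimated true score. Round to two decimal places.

105.65

Regress the observed score toward the mean by the unreliability: T̂ = 0.522·117 + 0.478·93.25 = 61.074 + 44.57350 = 105.648.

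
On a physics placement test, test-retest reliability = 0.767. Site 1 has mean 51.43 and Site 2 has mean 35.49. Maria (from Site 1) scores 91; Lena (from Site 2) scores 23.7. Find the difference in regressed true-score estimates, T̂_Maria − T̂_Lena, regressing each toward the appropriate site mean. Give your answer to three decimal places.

55.333

T̂_Maria = 0.767(91) + 0.233(51.43) = 81.78019
T̂_Lena = 0.767(23.7) + 0.233(35.49) = 26.44707
Difference = 81.78019 − 26.44707 = 55.33312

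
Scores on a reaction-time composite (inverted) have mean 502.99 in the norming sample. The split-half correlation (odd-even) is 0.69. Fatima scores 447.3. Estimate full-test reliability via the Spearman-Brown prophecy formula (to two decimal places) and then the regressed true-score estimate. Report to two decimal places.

457.32

Spearman-Brown: ρ = 2r/(1 + r) = 2(0.69)/(1 + 0.69) = 1.380/1.69 = 0.8166 → 0.82
Weight the observed score by reliability and the mean by (1 − reliability): T̂ = 0.82·447.3 + 0.18·502.99 = 366.786 + 90.5382 = 457.324.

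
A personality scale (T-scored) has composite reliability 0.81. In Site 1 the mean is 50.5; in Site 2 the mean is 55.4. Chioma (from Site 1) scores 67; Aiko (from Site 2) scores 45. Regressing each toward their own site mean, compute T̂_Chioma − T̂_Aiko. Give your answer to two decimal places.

T̂_Chioma = 0.81(67) + 0.19(50.5) = 63.8650
T̂_Aiko = 0.81(45) + 0.19(55.4) = 46.9760
Difference = 63.8650 − 46.9760 = 16.8890

16.89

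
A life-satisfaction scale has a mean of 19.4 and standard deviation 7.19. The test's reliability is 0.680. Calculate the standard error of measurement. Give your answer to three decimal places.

4.067

SEM = SD · √(1 − ρ) = 7.19 × √0.320 = 7.19 × 0.5657 = 4.0673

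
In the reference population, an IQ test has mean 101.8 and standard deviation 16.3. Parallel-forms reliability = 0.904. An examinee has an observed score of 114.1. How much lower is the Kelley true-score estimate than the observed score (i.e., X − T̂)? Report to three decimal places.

1.181

Weight the observed score by reliability and the mean by (1 − reliability): T̂ = 0.904·114.1 + 0.096·101.8 = 103.1464 + 9.7728 = 112.91920.
X − T̂ = 114.1 − 112.9192 = 1.1808 → 1.181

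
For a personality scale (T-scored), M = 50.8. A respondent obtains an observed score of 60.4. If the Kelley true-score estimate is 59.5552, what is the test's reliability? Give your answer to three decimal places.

T̂ = ρX + (1 − ρ)μ  ⇒  T̂ − μ = ρ(X − μ)
ρ = (T̂ − μ)/(X − μ) = (59.5552 − 50.8) / (60.4 − 50.8) = 8.7552 / 9.6 = 0.91200

0.912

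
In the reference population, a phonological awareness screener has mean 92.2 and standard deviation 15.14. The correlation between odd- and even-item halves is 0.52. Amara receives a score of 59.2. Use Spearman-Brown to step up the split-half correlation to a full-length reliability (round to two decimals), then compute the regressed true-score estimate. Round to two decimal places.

69.76

Spearman-Brown: ρ = 2r/(1 + r) = 2(0.52)/(1 + 0.52) = 1.040/1.52 = 0.6842 → 0.68
T̂ = ρX + (1 − ρ)μ
  = 0.68 × 59.2 + 0.32 × 92.2
  = 40.256 + 29.504
  = 69.760
  ≈ 69.76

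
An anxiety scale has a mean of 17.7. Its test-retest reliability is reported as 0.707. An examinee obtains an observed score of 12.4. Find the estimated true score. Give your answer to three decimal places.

T̂ = 0.707(12.4) + 0.293(17.7) = 8.7668 + 5.1861 = 13.9529 → 13.953

13.953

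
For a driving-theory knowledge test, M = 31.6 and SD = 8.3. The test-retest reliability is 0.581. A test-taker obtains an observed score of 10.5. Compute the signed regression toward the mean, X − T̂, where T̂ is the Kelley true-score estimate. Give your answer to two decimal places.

-8.84

T̂ = ρX + (1 − ρ)μ
  = 0.581 × 10.5 + 0.419 × 31.6
  = 6.1005 + 13.2404
  = 19.3409
  ≈ 19.341
X − T̂ = 10.5 − 19.341 = -8.841 → -8.84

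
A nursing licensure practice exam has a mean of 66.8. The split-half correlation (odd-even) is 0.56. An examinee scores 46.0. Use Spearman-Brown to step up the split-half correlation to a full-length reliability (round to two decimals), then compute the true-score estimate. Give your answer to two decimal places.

51.82

Spearman-Brown: ρ = 2r/(1 + r) = 2(0.56)/(1 + 0.56) = 1.120/1.56 = 0.7179 → 0.72
T̂ = 0.72(46.0) + 0.28(66.8) = 33.120 + 18.704 = 51.824 → 51.82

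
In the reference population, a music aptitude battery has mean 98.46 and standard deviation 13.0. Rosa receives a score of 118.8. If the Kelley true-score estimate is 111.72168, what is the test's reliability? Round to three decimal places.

T̂ = ρX + (1 − ρ)μ  ⇒  T̂ − μ = ρ(X − μ)
ρ = (T̂ − μ)/(X − μ) = (111.72168 − 98.46) / (118.8 − 98.46) = 13.26168 / 20.34 = 0.65200

0.652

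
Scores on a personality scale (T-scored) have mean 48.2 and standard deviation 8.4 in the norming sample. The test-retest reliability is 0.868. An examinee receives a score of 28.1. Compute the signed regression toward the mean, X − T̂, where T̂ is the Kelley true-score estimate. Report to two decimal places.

T̂ = ρX + (1 − ρ)μ
  = 0.868 × 28.1 + 0.132 × 48.2
  = 24.3908 + 6.3624
  = 30.7532
  ≈ 30.753
X − T̂ = 28.1 − 30.753 = -2.653 → -2.65

-2.65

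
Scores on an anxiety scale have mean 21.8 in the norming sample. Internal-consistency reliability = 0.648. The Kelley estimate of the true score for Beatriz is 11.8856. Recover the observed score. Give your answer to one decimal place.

T̂ = ρX + (1 − ρ)μ  ⇒  X = (T̂ − (1 − ρ)μ) / ρ
X = (11.8856 − 0.352 × 21.8) / 0.648 = (11.8856 − 7.6736) / 0.648 = 4.2120 / 0.648 = 6.500

6.5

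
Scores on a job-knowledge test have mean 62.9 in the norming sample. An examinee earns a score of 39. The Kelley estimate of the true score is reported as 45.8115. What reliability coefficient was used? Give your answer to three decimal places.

T̂ = ρX + (1 − ρ)μ  ⇒  T̂ − μ = ρ(X − μ)
ρ = (T̂ − μ)/(X − μ) = (45.8115 − 62.9) / (39 − 62.9) = -17.0885 / -23.9 = 0.71500

0.715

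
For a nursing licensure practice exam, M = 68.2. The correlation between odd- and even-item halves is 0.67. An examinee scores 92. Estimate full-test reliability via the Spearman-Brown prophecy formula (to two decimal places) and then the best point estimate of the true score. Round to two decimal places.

Spearman-Brown: ρ = 2r/(1 + r) = 2(0.67)/(1 + 0.67) = 1.340/1.67 = 0.8024 → 0.80
T̂ = 0.80(92) + 0.20(68.2) = 73.60 + 13.640 = 87.240 → 87.24

87.24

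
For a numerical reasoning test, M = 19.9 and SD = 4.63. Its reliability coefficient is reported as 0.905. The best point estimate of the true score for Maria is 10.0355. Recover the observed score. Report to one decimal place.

9.0

T̂ = ρX + (1 − ρ)μ  ⇒  X = (T̂ − (1 − ρ)μ) / ρ
X = (10.0355 − 0.095 × 19.9) / 0.905 = (10.0355 − 1.8905) / 0.905 = 8.1450 / 0.905 = 9.000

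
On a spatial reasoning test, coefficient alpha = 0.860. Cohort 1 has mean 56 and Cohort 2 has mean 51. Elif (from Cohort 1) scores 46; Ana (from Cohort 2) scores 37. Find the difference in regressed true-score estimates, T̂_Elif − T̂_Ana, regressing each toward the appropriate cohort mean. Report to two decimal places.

8.44

T̂_Elif = 0.860(46) + 0.140(56) = 47.4000
T̂_Ana = 0.860(37) + 0.140(51) = 38.9600
Difference = 47.4000 − 38.9600 = 8.4400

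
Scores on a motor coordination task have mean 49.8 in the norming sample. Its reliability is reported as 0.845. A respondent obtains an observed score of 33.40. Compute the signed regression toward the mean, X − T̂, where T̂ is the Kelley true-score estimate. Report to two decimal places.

-2.54

T̂ = ρX + (1 − ρ)μ
  = 0.845 × 33.40 + 0.155 × 49.8
  = 28.22300 + 7.7190
  = 35.9420
  ≈ 35.942
X − T̂ = 33.40 − 35.942 = -2.542 → -2.54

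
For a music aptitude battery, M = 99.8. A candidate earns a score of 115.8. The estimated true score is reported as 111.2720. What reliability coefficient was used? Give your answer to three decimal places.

0.717

T̂ = ρX + (1 − ρ)μ  ⇒  T̂ − μ = ρ(X − μ)
ρ = (T̂ − μ)/(X − μ) = (111.2720 − 99.8) / (115.8 − 99.8) = 11.4720 / 16.0 = 0.71700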